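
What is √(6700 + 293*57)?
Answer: √23401 ≈ 152.97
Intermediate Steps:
√(6700 + 293*57) = √(6700 + 16701) = √23401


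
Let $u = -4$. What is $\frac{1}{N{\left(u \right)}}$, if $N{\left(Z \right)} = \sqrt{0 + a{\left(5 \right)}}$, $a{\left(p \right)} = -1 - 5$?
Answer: $- \frac{i \sqrt{6}}{6} \approx - 0.40825 i$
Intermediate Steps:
$a{\left(p \right)} = -6$
$N{\left(Z \right)} = i \sqrt{6}$ ($N{\left(Z \right)} = \sqrt{0 - 6} = \sqrt{-6} = i \sqrt{6}$)
$\frac{1}{N{\left(u \right)}} = \frac{1}{i \sqrt{6}} = - \frac{i \sqrt{6}}{6}$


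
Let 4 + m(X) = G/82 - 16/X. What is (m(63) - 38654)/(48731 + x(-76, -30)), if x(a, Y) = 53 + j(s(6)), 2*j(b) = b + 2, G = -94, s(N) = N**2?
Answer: -99857231/126058149 ≈ -0.79215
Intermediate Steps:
m(X) = -211/41 - 16/X (m(X) = -4 + (-94/82 - 16/X) = -4 + (-94*1/82 - 16/X) = -4 + (-47/41 - 16/X) = -211/41 - 16/X)
j(b) = 1 + b/2 (j(b) = (b + 2)/2 = (2 + b)/2 = 1 + b/2)
x(a, Y) = 72 (x(a, Y) = 53 + (1 + (1/2)*6**2) = 53 + (1 + (1/2)*36) = 53 + (1 + 18) = 53 + 19 = 72)
(m(63) - 38654)/(48731 + x(-76, -30)) = ((-211/41 - 16/63) - 38654)/(48731 + 72) = ((-211/41 - 16*1/63) - 38654)/48803 = ((-211/41 - 16/63) - 38654)*(1/48803) = (-13949/2583 - 38654)*(1/48803) = -99857231/2583*1/48803 = -99857231/126058149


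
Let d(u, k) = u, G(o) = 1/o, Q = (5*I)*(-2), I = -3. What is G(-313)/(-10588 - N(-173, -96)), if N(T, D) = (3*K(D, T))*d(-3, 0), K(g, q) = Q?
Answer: 1/3229534 ≈ 3.0964e-7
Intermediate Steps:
Q = 30 (Q = (5*(-3))*(-2) = -15*(-2) = 30)
K(g, q) = 30
N(T, D) = -270 (N(T, D) = (3*30)*(-3) = 90*(-3) = -270)
G(-313)/(-10588 - N(-173, -96)) = 1/((-313)*(-10588 - 1*(-270))) = -1/(313*(-10588 + 270)) = -1/313/(-10318) = -1/313*(-1/10318) = 1/3229534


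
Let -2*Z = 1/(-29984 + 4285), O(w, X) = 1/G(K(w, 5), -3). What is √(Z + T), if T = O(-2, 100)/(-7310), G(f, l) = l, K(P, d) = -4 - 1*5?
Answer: 2*√1291441438905/281789535 ≈ 0.0080657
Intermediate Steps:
K(P, d) = -9 (K(P, d) = -4 - 5 = -9)
O(w, X) = -⅓ (O(w, X) = 1/(-3) = -⅓)
T = 1/21930 (T = -⅓/(-7310) = -⅓*(-1/7310) = 1/21930 ≈ 4.5600e-5)
Z = 1/51398 (Z = -1/(2*(-29984 + 4285)) = -½/(-25699) = -½*(-1/25699) = 1/51398 ≈ 1.9456e-5)
√(Z + T) = √(1/51398 + 1/21930) = √(18332/281789535) = 2*√1291441438905/281789535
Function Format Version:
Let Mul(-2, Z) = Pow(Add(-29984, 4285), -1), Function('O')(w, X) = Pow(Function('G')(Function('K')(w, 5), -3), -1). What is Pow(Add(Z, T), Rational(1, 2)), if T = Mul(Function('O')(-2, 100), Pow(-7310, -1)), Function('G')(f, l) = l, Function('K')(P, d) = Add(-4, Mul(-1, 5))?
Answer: Mul(Rational(2, 281789535), Pow(1291441438905, Rational(1, 2))) ≈ 0.0080657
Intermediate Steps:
Function('K')(P, d) = -9 (Function('K')(P, d) = Add(-4, -5) = -9)
Function('O')(w, X) = Rational(-1, 3) (Function('O')(w, X) = Pow(-3, -1) = Rational(-1, 3))
T = Rational(1, 21930) (T = Mul(Rational(-1, 3), Pow(-7310, -1)) = Mul(Rational(-1, 3), Rational(-1, 7310)) = Rational(1, 21930) ≈ 4.5600e-5)
Z = Rational(1, 51398) (Z = Mul(Rational(-1, 2), Pow(Add(-29984, 4285), -1)) = Mul(Rational(-1, 2), Pow(-25699, -1)) = Mul(Rational(-1, 2), Rational(-1, 25699)) = Rational(1, 51398) ≈ 1.9456e-5)
Pow(Add(Z, T), Rational(1, 2)) = Pow(Add(Rational(1, 51398), Rational(1, 21930)), Rational(1, 2)) = Pow(Rational(18332, 281789535), Rational(1, 2)) = Mul(Rational(2, 281789535), Pow(1291441438905, Rational(1, 2)))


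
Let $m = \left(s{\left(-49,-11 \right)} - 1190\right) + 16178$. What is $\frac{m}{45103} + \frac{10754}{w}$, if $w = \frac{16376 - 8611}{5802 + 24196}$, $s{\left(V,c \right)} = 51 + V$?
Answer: $\frac{14550276182026}{350224795} \approx 41546.0$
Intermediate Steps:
$w = \frac{7765}{29998} \approx 0.25885$
$m = 14990$ ($m = \left(\left(51 - 49\right) - 1190\right) + 16178 = \left(2 - 1190\right) + 16178 = -1188 + 16178 = 14990$)
$\frac{m}{45103} + \frac{10754}{w} = \frac{14990}{45103} + \frac{10754}{\frac{7765}{29998}} = 14990 \cdot \frac{1}{45103} + 10754 \cdot \frac{29998}{7765} = \frac{14990}{45103} + \frac{322598492}{7765} = \frac{14550276182026}{350224795}$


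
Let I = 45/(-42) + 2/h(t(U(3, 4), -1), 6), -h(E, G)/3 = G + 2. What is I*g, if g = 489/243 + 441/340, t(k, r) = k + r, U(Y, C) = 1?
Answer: -8840677/2313360 ≈ -3.8216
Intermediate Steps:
g = 91141/27540 (g = 489*(1/243) + 441*(1/340) = 163/81 + 441/340 = 91141/27540 ≈ 3.3094)
h(E, G) = -6 - 3*G (h(E, G) = -3*(G + 2) = -3*(2 + G) = -6 - 3*G)
I = -97/84 (I = 45/(-42) + 2/(-6 - 3*6) = 45*(-1/42) + 2/(-6 - 18) = -15/14 + 2/(-24) = -15/14 + 2*(-1/24) = -15/14 - 1/12 = -97/84 ≈ -1.1548)
I*g = -97/84*91141/27540 = -8840677/2313360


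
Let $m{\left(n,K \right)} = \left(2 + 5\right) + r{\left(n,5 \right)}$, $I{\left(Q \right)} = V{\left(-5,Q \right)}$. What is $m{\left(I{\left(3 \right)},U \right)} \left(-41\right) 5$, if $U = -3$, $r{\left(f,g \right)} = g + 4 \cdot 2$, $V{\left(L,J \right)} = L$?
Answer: $-4100$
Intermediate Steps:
$r{\left(f,g \right)} = 8 + g$ ($r{\left(f,g \right)} = g + 8 = 8 + g$)
$I{\left(Q \right)} = -5$
$m{\left(n,K \right)} = 20$ ($m{\left(n,K \right)} = \left(2 + 5\right) + \left(8 + 5\right) = 7 + 13 = 20$)
$m{\left(I{\left(3 \right)},U \right)} \left(-41\right) 5 = 20 \left(-41\right) 5 = \left(-820\right) 5 = -4100$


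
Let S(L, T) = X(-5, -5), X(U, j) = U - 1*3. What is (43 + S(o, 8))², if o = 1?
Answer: 1225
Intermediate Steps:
X(U, j) = -3 + U (X(U, j) = U - 3 = -3 + U)
S(L, T) = -8 (S(L, T) = -3 - 5 = -8)
(43 + S(o, 8))² = (43 - 8)² = 35² = 1225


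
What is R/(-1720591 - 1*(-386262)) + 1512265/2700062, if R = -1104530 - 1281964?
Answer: 8461540807813/3602771028398 ≈ 2.3486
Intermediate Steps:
R = -2386494
R/(-1720591 - 1*(-386262)) + 1512265/2700062 = -2386494/(-1720591 - 1*(-386262)) + 1512265/2700062 = -2386494/(-1720591 + 386262) + 1512265*(1/2700062) = -2386494/(-1334329) + 1512265/2700062 = -2386494*(-1/1334329) + 1512265/2700062 = 2386494/1334329 + 1512265/2700062 = 8461540807813/3602771028398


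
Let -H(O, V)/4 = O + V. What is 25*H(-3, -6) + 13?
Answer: 913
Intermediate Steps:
H(O, V) = -4*O - 4*V (H(O, V) = -4*(O + V) = -4*O - 4*V)
25*H(-3, -6) + 13 = 25*(-4*(-3) - 4*(-6)) + 13 = 25*(12 + 24) + 13 = 25*36 + 13 = 900 + 13 = 913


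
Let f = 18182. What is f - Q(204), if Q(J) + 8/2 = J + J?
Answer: 17778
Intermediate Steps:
Q(J) = -4 + 2*J (Q(J) = -4 + (J + J) = -4 + 2*J)
f - Q(204) = 18182 - (-4 + 2*204) = 18182 - (-4 + 408) = 18182 - 1*404 = 18182 - 404 = 17778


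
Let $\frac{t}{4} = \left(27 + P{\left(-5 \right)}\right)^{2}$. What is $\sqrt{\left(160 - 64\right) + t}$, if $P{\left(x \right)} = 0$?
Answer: $2 \sqrt{753} \approx 54.882$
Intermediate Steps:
$t = 2916$ ($t = 4 \left(27 + 0\right)^{2} = 4 \cdot 27^{2} = 4 \cdot 729 = 2916$)
$\sqrt{\left(160 - 64\right) + t} = \sqrt{\left(160 - 64\right) + 2916} = \sqrt{96 + 2916} = \sqrt{3012} = 2 \sqrt{753}$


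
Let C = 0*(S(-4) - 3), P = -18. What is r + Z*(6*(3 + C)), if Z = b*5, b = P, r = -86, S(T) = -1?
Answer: -1706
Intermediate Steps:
b = -18
C = 0 (C = 0*(-1 - 3) = 0*(-4) = 0)
Z = -90 (Z = -18*5 = -90)
r + Z*(6*(3 + C)) = -86 - 540*(3 + 0) = -86 - 540*3 = -86 - 90*18 = -86 - 1620 = -1706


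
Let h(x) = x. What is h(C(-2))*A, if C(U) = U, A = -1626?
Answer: 3252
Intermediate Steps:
h(C(-2))*A = -2*(-1626) = 3252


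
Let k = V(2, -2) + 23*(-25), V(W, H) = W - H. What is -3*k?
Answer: 1713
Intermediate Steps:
k = -571 (k = (2 - 1*(-2)) + 23*(-25) = (2 + 2) - 575 = 4 - 575 = -571)
-3*k = -3*(-571) = 1713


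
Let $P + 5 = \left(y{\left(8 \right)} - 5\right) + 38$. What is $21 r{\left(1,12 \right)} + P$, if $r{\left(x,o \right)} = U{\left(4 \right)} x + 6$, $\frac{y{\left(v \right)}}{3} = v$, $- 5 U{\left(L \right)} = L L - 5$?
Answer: $\frac{659}{5} \approx 131.8$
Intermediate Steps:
$U{\left(L \right)} = 1 - \frac{L^{2}}{5}$ ($U{\left(L \right)} = - \frac{L L - 5}{5} = - \frac{L^{2} - 5}{5} = - \frac{-5 + L^{2}}{5} = 1 - \frac{L^{2}}{5}$)
$y{\left(v \right)} = 3 v$
$r{\left(x,o \right)} = 6 - \frac{11 x}{5}$ ($r{\left(x,o \right)} = \left(1 - \frac{4^{2}}{5}\right) x + 6 = \left(1 - \frac{16}{5}\right) x + 6 = - \frac{11 x}{5} + 6 = 6 - \frac{11 x}{5}$)
$P = 52$ ($P = -5 + \left(\left(3 \cdot 8 - 5\right) + 38\right) = -5 + \left(\left(24 - 5\right) + 38\right) = -5 + \left(19 + 38\right) = -5 + 57 = 52$)
$21 r{\left(1,12 \right)} + P = 21 \left(6 - \frac{11}{5}\right) + 52 = 21 \cdot \frac{19}{5} + 52 = \frac{399}{5} + 52 = \frac{659}{5}$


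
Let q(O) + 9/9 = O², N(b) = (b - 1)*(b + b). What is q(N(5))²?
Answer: 2556801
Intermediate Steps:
N(b) = 2*b*(-1 + b) (N(b) = (-1 + b)*(2*b) = 2*b*(-1 + b))
q(O) = -1 + O²
q(N(5))² = (-1 + (2*5*(-1 + 5))²)² = (-1 + (2*5*4)²)² = (-1 + 40²)² = (-1 + 1600)² = 1599² = 2556801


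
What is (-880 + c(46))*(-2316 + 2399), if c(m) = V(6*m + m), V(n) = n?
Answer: -46314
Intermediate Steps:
c(m) = 7*m (c(m) = 6*m + m = 7*m)
(-880 + c(46))*(-2316 + 2399) = (-880 + 7*46)*(-2316 + 2399) = (-880 + 322)*83 = -558*83 = -46314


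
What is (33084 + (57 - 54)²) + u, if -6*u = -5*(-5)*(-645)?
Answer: 71561/2 ≈ 35781.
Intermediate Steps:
u = 5375/2 (u = -(-5*(-5))*(-645)/6 = -25*(-645)/6 = -⅙*(-16125) = 5375/2 ≈ 2687.5)
(33084 + (57 - 54)²) + u = (33084 + (57 - 54)²) + 5375/2 = (33084 + 3²) + 5375/2 = (33084 + 9) + 5375/2 = 33093 + 5375/2 = 71561/2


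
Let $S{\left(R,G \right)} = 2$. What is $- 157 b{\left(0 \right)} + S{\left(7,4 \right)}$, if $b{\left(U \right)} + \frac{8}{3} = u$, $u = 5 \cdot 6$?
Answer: $- \frac{12868}{3} \approx -4289.3$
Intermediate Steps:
$u = 30$
$b{\left(U \right)} = \frac{82}{3}$ ($b{\left(U \right)} = - \frac{8}{3} + 30 = \frac{82}{3}$)
$- 157 b{\left(0 \right)} + S{\left(7,4 \right)} = \left(-157\right) \frac{82}{3} + 2 = - \frac{12874}{3} + 2 = - \frac{12868}{3}$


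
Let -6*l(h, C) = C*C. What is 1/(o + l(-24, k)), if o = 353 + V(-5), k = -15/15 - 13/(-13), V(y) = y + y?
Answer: 1/343 ≈ 0.0029155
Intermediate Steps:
V(y) = 2*y
k = 0 (k = -15*1/15 - 13*(-1/13) = -1 + 1 = 0)
l(h, C) = -C²/6 (l(h, C) = -C*C/6 = -C²/6)
o = 343 (o = 353 + 2*(-5) = 353 - 10 = 343)
1/(o + l(-24, k)) = 1/(343 - ⅙*0²) = 1/(343 - ⅙*0) = 1/(343 + 0) = 1/343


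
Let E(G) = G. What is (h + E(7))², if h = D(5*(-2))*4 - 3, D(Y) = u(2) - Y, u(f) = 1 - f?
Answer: 1600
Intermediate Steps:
D(Y) = -1 - Y (D(Y) = (1 - 1*2) - Y = (1 - 2) - Y = -1 - Y)
h = 33 (h = (-1 - 5*(-2))*4 - 3 = (-1 - 1*(-10))*4 - 3 = (-1 + 10)*4 - 3 = 9*4 - 3 = 36 - 3 = 33)
(h + E(7))² = (33 + 7)² = 40² = 1600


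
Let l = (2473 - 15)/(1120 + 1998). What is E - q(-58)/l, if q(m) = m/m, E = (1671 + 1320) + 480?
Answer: 4264300/1229 ≈ 3469.7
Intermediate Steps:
E = 3471 (E = 2991 + 480 = 3471)
q(m) = 1
l = 1229/1559 (l = 2458/3118 = 2458*(1/3118) = 1229/1559 ≈ 0.78833)
E - q(-58)/l = 3471 - 1/1229/1559 = 3471 - 1559/1229 = 4264300/1229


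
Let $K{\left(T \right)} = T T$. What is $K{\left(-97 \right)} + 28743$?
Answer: $38152$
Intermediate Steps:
$K{\left(T \right)} = T^{2}$
$K{\left(-97 \right)} + 28743 = \left(-97\right)^{2} + 28743 = 9409 + 28743 = 38152$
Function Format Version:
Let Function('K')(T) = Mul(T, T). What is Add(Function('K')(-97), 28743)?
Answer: 38152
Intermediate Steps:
Function('K')(T) = Pow(T, 2)
Add(Function('K')(-97), 28743) = Add(Pow(-97, 2), 28743) = Add(9409, 28743) = 38152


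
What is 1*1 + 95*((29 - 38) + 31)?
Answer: 2091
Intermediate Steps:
1*1 + 95*((29 - 38) + 31) = 1 + 95*(-9 + 31) = 1 + 95*22 = 1 + 2090 = 2091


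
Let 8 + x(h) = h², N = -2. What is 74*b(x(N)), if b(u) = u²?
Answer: 1184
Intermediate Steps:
x(h) = -8 + h²
74*b(x(N)) = 74*(-8 + (-2)²)² = 74*(-8 + 4)² = 74*(-4)² = 74*16 = 1184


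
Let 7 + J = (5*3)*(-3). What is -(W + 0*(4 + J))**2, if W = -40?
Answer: -1600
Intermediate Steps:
J = -52 (J = -7 + (5*3)*(-3) = -7 + 15*(-3) = -7 - 45 = -52)
-(W + 0*(4 + J))**2 = -(-40 + 0*(4 - 52))**2 = -(-40 + 0*(-48))**2 = -(-40 + 0)**2 = -1*(-40)**2 = -1*1600 = -1600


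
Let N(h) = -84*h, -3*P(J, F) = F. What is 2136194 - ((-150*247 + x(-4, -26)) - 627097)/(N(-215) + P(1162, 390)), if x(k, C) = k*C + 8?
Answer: 7660524491/3586 ≈ 2.1362e+6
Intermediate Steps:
x(k, C) = 8 + C*k (x(k, C) = C*k + 8 = 8 + C*k)
P(J, F) = -F/3
2136194 - ((-150*247 + x(-4, -26)) - 627097)/(N(-215) + P(1162, 390)) = 2136194 - ((-150*247 + (8 - 26*(-4))) - 627097)/(-84*(-215) - ⅓*390) = 2136194 - ((-37050 + (8 + 104)) - 627097)/(18060 - 130) = 2136194 - ((-37050 + 112) - 627097)/17930 = 2136194 - (-36938 - 627097)/17930 = 2136194 - (-664035)/17930 = 2136194 - 1*(-132807/3586) = 2136194 + 132807/3586 = 7660524491/3586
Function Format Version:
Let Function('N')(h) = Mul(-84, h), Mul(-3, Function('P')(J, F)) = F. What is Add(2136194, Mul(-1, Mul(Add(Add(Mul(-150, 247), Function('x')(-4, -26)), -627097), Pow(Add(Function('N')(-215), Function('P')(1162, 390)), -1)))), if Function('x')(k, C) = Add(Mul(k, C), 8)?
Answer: Rational(7660524491, 3586) ≈ 2.1362e+6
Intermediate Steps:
Function('x')(k, C) = Add(8, Mul(C, k)) (Function('x')(k, C) = Add(Mul(C, k), 8) = Add(8, Mul(C, k)))
Function('P')(J, F) = Mul(Rational(-1, 3), F)
Add(2136194, Mul(-1, Mul(Add(Add(Mul(-150, 247), Function('x')(-4, -26)), -627097), Pow(Add(Function('N')(-215), Function('P')(1162, 390)), -1)))) = Add(2136194, Mul(-1, Mul(Add(Add(Mul(-150, 247), Add(8, Mul(-26, -4))), -627097), Pow(Add(Mul(-84, -215), Mul(Rational(-1, 3), 390)), -1)))) = Add(2136194, Mul(-1, Mul(Add(Add(-37050, Add(8, 104)), -627097), Pow(Add(18060, -130), -1)))) = Add(2136194, Mul(-1, Mul(Add(Add(-37050, 112), -627097), Pow(17930, -1)))) = Add(2136194, Mul(-1, Mul(Add(-36938, -627097), Rational(1, 17930)))) = Add(2136194, Mul(-1, Mul(-664035, Rational(1, 17930)))) = Add(2136194, Mul(-1, Rational(-132807, 3586))) = Add(2136194, Rational(132807, 3586)) = Rational(7660524491, 3586)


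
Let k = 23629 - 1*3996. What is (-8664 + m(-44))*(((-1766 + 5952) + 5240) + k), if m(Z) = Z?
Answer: -253045772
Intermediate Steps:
k = 19633 (k = 23629 - 3996 = 19633)
(-8664 + m(-44))*(((-1766 + 5952) + 5240) + k) = (-8664 - 44)*(((-1766 + 5952) + 5240) + 19633) = -8708*((4186 + 5240) + 19633) = -8708*(9426 + 19633) = -8708*29059 = -253045772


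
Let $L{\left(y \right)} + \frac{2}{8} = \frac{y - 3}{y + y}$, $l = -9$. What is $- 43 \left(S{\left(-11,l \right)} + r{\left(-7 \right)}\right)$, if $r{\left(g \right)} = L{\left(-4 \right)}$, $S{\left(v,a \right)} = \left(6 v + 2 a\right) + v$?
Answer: $\frac{32465}{8} \approx 4058.1$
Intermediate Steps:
$S{\left(v,a \right)} = 2 a + 7 v$ ($S{\left(v,a \right)} = \left(2 a + 6 v\right) + v = 2 a + 7 v$)
$L{\left(y \right)} = - \frac{1}{4} + \frac{-3 + y}{2 y}$ ($L{\left(y \right)} = - \frac{1}{4} + \frac{y - 3}{y + y} = - \frac{1}{4} + \frac{-3 + y}{2 y}$)
$r{\left(g \right)} = \frac{5}{8}$ ($r{\left(g \right)} = \frac{-6 - 4}{4 \left(-4\right)} = \frac{1}{4} \left(- \frac{1}{4}\right) \left(-10\right) = \frac{5}{8}$)
$- 43 \left(S{\left(-11,l \right)} + r{\left(-7 \right)}\right) = - 43 \left(\left(2 \left(-9\right) + 7 \left(-11\right)\right) + \frac{5}{8}\right) = - 43 \left(\left(-18 - 77\right) + \frac{5}{8}\right) = - 43 \left(-95 + \frac{5}{8}\right) = \left(-43\right) \left(- \frac{755}{8}\right) = \frac{32465}{8}$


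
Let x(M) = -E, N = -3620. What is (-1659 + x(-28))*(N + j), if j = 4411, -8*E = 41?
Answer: -10465721/8 ≈ -1.3082e+6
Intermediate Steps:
E = -41/8 (E = -⅛*41 = -41/8 ≈ -5.1250)
x(M) = 41/8 (x(M) = -1*(-41/8) = 41/8)
(-1659 + x(-28))*(N + j) = (-1659 + 41/8)*(-3620 + 4411) = -13231/8*791 = -10465721/8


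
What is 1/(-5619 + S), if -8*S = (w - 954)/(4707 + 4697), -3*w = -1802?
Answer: -56424/317046191 ≈ -0.00017797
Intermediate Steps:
w = 1802/3 (w = -⅓*(-1802) = 1802/3 ≈ 600.67)
S = 265/56424 (S = -(1802/3 - 954)/(8*(4707 + 4697)) = -(-265)/(6*9404) = -⅛*(-265/7053) = 265/56424 ≈ 0.0046966)
1/(-5619 + S) = 1/(-5619 + 265/56424) = 1/(-317046191/56424) = -56424/317046191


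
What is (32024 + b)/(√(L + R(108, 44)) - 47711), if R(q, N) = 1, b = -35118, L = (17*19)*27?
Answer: 147617834/2276330799 + 21658*√178/2276330799 ≈ 0.064976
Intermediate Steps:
L = 8721 (L = 323*27 = 8721)
(32024 + b)/(√(L + R(108, 44)) - 47711) = (32024 - 35118)/(√(8721 + 1) - 47711) = -3094/(√8722 - 47711) = -3094/(7*√178 - 47711) = -3094/(-47711 + 7*√178)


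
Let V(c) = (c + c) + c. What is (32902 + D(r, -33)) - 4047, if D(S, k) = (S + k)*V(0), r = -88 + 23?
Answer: 28855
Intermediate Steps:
V(c) = 3*c (V(c) = 2*c + c = 3*c)
r = -65
D(S, k) = 0 (D(S, k) = (S + k)*(3*0) = (S + k)*0 = 0)
(32902 + D(r, -33)) - 4047 = (32902 + 0) - 4047 = 32902 - 4047 = 28855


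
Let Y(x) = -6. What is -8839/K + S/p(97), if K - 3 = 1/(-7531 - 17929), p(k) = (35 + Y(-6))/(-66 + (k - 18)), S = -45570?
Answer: -51773870650/2214991 ≈ -23374.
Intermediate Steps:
p(k) = 29/(-84 + k) (p(k) = (35 - 6)/(-66 + (k - 18)) = 29/(-66 + (-18 + k)) = 29/(-84 + k))
K = 76379/25460 (K = 3 + 1/(-7531 - 17929) = 3 + 1/(-25460) = 3 - 1/25460 = 76379/25460 ≈ 3.0000)
-8839/K + S/p(97) = -8839/76379/25460 - 45570/(29/(-84 + 97)) = -8839*25460/76379 - 45570/(29/13) = -225040940/76379 - 45570/(29*(1/13)) = -225040940/76379 - 45570/29/13 = -225040940/76379 - 45570*13/29 = -225040940/76379 - 592410/29 = -51773870650/2214991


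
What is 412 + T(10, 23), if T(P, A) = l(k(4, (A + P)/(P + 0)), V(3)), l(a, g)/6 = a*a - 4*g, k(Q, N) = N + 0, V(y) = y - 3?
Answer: 23867/50 ≈ 477.34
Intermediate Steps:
V(y) = -3 + y
k(Q, N) = N
l(a, g) = -24*g + 6*a² (l(a, g) = 6*(a*a - 4*g) = 6*(a² - 4*g) = -24*g + 6*a²)
T(P, A) = 6*(A + P)²/P² (T(P, A) = -24*(-3 + 3) + 6*((A + P)/(P + 0))² = -24*0 + 6*((A + P)/P)² = 0 + 6*((A + P)/P)² = 0 + 6*((A + P)²/P²) = 0 + 6*(A + P)²/P² = 6*(A + P)²/P²)
412 + T(10, 23) = 412 + 6*(23 + 10)²/10² = 412 + 6*(1/100)*33² = 412 + 6*(1/100)*1089 = 412 + 3267/50 = 23867/50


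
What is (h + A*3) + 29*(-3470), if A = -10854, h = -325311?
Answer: -458503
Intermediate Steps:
(h + A*3) + 29*(-3470) = (-325311 - 10854*3) + 29*(-3470) = (-325311 - 32562) - 100630 = -357873 - 100630 = -458503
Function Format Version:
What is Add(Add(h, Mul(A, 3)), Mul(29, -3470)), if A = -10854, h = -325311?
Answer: -458503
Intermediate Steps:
Add(Add(h, Mul(A, 3)), Mul(29, -3470)) = Add(Add(-325311, Mul(-10854, 3)), Mul(29, -3470)) = Add(Add(-325311, -32562), -100630) = Add(-357873, -100630) = -458503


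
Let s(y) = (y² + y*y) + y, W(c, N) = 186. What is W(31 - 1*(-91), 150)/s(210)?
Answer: 31/14735 ≈ 0.0021038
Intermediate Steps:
s(y) = y + 2*y² (s(y) = (y² + y²) + y = 2*y² + y = y + 2*y²)
W(31 - 1*(-91), 150)/s(210) = 186/((210*(1 + 2*210))) = 186/((210*(1 + 420))) = 186/((210*421)) = 186/88410 = 186*(1/88410) = 31/14735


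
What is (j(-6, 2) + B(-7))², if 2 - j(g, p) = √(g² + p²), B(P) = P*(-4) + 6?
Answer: 1336 - 144*√10 ≈ 880.63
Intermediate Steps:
B(P) = 6 - 4*P (B(P) = -4*P + 6 = 6 - 4*P)
j(g, p) = 2 - √(g² + p²)
(j(-6, 2) + B(-7))² = ((2 - √((-6)² + 2²)) + (6 - 4*(-7)))² = ((2 - √(36 + 4)) + (6 + 28))² = ((2 - √40) + 34)² = ((2 - 2*√10) + 34)² = (36 - 2*√10)²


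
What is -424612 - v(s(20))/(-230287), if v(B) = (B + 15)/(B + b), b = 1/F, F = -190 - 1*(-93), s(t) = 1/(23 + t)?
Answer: -2640130807057/6217749 ≈ -4.2461e+5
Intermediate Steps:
F = -97 (F = -190 + 93 = -97)
b = -1/97 (b = 1/(-97) = -1/97 ≈ -0.010309)
v(B) = (15 + B)/(-1/97 + B) (v(B) = (B + 15)/(B - 1/97) = (15 + B)/(-1/97 + B))
-424612 - v(s(20))/(-230287) = -424612 - 97*(15 + 1/(23 + 20))/(-1 + 97/(23 + 20))/(-230287) = -424612 - 97*(15 + 1/43)/(-1 + 97/43)*(-1)/230287 = -424612 - 97*(15 + 1/43)/(-1 + 97*(1/43))*(-1)/230287 = -424612 - 97*(646/43)/(-1 + 97/43)*(-1)/230287 = -424612 - 97*(646/43)/(54/43)*(-1)/230287 = -424612 - 97*(43/54)*(646/43)*(-1)/230287 = -424612 - 31331*(-1)/(27*230287) = -424612 - 1*(-31331/6217749) = -424612 + 31331/6217749 = -2640130807057/6217749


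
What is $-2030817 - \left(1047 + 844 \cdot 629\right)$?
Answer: $-2562740$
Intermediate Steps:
$-2030817 - \left(1047 + 844 \cdot 629\right) = -2030817 - \left(1047 + 530876\right) = -2030817 - 531923 = -2562740$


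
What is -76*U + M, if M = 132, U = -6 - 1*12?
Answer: 1500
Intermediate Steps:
U = -18 (U = -6 - 12 = -18)
-76*U + M = -76*(-18) + 132 = 1368 + 132 = 1500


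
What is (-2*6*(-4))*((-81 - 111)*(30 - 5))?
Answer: -230400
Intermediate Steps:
(-2*6*(-4))*((-81 - 111)*(30 - 5)) = (-12*(-4))*(-192*25) = 48*(-4800) = -230400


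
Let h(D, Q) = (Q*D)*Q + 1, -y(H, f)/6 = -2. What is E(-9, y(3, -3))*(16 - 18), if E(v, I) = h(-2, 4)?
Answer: 62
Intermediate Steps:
y(H, f) = 12 (y(H, f) = -6*(-2) = 12)
h(D, Q) = 1 + D*Q² (h(D, Q) = (D*Q)*Q + 1 = D*Q² + 1 = 1 + D*Q²)
E(v, I) = -31 (E(v, I) = 1 - 2*4² = 1 - 2*16 = 1 - 32 = -31)
E(-9, y(3, -3))*(16 - 18) = -31*(16 - 18) = -31*(-2) = 62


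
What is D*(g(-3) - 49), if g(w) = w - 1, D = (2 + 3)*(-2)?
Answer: 530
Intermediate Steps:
D = -10 (D = 5*(-2) = -10)
g(w) = -1 + w
D*(g(-3) - 49) = -10*((-1 - 3) - 49) = -10*(-4 - 49) = -10*(-53) = 530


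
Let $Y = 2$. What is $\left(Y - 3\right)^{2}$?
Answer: $1$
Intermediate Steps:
$\left(Y - 3\right)^{2} = \left(2 - 3\right)^{2} = \left(-1\right)^{2} = 1$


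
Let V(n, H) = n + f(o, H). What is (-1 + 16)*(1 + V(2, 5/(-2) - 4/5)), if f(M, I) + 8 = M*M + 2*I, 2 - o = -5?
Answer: 561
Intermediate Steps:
o = 7 (o = 2 - 1*(-5) = 2 + 5 = 7)
f(M, I) = -8 + M² + 2*I (f(M, I) = -8 + (M*M + 2*I) = -8 + (M² + 2*I) = -8 + M² + 2*I)
V(n, H) = 41 + n + 2*H (V(n, H) = n + (-8 + 7² + 2*H) = n + (-8 + 49 + 2*H) = n + (41 + 2*H) = 41 + n + 2*H)
(-1 + 16)*(1 + V(2, 5/(-2) - 4/5)) = (-1 + 16)*(1 + (41 + 2 + 2*(5/(-2) - 4/5))) = 15*(1 + (41 + 2 + 2*(5*(-½) - 4*⅕))) = 15*(1 + (41 + 2 + 2*(-5/2 - ⅘))) = 15*(1 + (41 + 2 + 2*(-33/10))) = 15*(1 + (41 + 2 - 33/5)) = 15*(1 + 182/5) = 15*(187/5) = 561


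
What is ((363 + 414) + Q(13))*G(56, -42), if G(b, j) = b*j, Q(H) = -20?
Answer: -1780464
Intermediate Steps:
((363 + 414) + Q(13))*G(56, -42) = ((363 + 414) - 20)*(56*(-42)) = (777 - 20)*(-2352) = 757*(-2352) = -1780464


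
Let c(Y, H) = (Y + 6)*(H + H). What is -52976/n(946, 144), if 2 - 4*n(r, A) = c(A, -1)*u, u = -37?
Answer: 105952/5549 ≈ 19.094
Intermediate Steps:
c(Y, H) = 2*H*(6 + Y) (c(Y, H) = (6 + Y)*(2*H) = 2*H*(6 + Y))
n(r, A) = -221/2 - 37*A/2 (n(r, A) = ½ - 2*(-1)*(6 + A)*(-37)/4 = ½ - (-12 - 2*A)*(-37)/4 = ½ - (444 + 74*A)/4 = ½ + (-111 - 37*A/2) = -221/2 - 37*A/2)
-52976/n(946, 144) = -52976/(-221/2 - 37/2*144) = -52976/(-221/2 - 2664) = -52976/(-5549/2) = -52976*(-2/5549) = 105952/5549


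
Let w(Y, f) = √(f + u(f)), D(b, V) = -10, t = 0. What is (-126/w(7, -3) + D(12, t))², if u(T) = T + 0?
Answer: (10 - 21*I*√6)² ≈ -2546.0 - 1028.8*I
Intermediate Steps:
u(T) = T
w(Y, f) = √2*√f (w(Y, f) = √(f + f) = √(2*f) = √2*√f)
(-126/w(7, -3) + D(12, t))² = (-126*(-I*√6/6) - 10)² = (-(-21)*I*√6 - 10)² = (21*I*√6 - 10)² = (-10 + 21*I*√6)²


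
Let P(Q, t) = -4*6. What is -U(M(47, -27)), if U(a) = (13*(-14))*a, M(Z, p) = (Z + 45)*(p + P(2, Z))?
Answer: -853944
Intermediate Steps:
P(Q, t) = -24
M(Z, p) = (-24 + p)*(45 + Z) (M(Z, p) = (Z + 45)*(p - 24) = (45 + Z)*(-24 + p) = (-24 + p)*(45 + Z))
U(a) = -182*a
-U(M(47, -27)) = -(-182)*(-1080 - 24*47 + 45*(-27) + 47*(-27)) = -(-182)*(-1080 - 1128 - 1215 - 1269) = -(-182)*(-4692) = -1*853944 = -853944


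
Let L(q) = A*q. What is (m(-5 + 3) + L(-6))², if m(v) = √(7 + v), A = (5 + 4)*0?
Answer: 5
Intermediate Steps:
A = 0 (A = 9*0 = 0)
L(q) = 0 (L(q) = 0*q = 0)
(m(-5 + 3) + L(-6))² = (√(7 + (-5 + 3)) + 0)² = (√(7 - 2) + 0)² = (√5 + 0)² = (√5)² = 5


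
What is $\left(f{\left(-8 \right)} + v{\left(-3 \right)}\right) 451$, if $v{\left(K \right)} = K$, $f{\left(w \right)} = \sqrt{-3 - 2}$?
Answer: $-1353 + 451 i \sqrt{5} \approx -1353.0 + 1008.5 i$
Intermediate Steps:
$f{\left(w \right)} = i \sqrt{5}$ ($f{\left(w \right)} = \sqrt{-5} = i \sqrt{5}$)
$\left(f{\left(-8 \right)} + v{\left(-3 \right)}\right) 451 = \left(i \sqrt{5} - 3\right) 451 = \left(-3 + i \sqrt{5}\right) 451 = -1353 + 451 i \sqrt{5}$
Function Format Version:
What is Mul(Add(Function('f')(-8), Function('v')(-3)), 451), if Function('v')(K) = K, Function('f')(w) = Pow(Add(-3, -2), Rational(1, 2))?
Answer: Add(-1353, Mul(451, I, Pow(5, Rational(1, 2)))) ≈ Add(-1353.0, Mul(1008.5, I))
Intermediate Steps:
Function('f')(w) = Mul(I, Pow(5, Rational(1, 2))) (Function('f')(w) = Pow(-5, Rational(1, 2)) = Mul(I, Pow(5, Rational(1, 2))))
Mul(Add(Function('f')(-8), Function('v')(-3)), 451) = Mul(Add(Mul(I, Pow(5, Rational(1, 2))), -3), 451) = Mul(Add(-3, Mul(I, Pow(5, Rational(1, 2)))), 451) = Add(-1353, Mul(451, I, Pow(5, Rational(1, 2))))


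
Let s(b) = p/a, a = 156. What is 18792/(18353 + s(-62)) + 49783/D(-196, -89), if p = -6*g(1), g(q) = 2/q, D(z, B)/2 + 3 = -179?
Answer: -421025095/3101644 ≈ -135.74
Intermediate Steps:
D(z, B) = -364 (D(z, B) = -6 + 2*(-179) = -6 - 358 = -364)
p = -12 (p = -12/1 = -12 ≈ -12.000)
s(b) = -1/13 (s(b) = -12/156 = -12*1/156 = -1/13)
18792/(18353 + s(-62)) + 49783/D(-196, -89) = 18792/(18353 - 1/13) + 49783/(-364) = 18792/(238588/13) + 49783*(-1/364) = 18792*(13/238588) - 49783/364 = 61074/59647 - 49783/364 = -421025095/3101644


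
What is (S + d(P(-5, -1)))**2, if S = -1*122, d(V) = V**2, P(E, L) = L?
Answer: 14641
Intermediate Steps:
S = -122
(S + d(P(-5, -1)))**2 = (-122 + (-1)**2)**2 = (-122 + 1)**2 = (-121)**2 = 14641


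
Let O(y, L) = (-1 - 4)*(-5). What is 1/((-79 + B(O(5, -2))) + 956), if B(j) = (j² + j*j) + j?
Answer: 1/2152 ≈ 0.00046468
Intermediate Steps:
O(y, L) = 25 (O(y, L) = -5*(-5) = 25)
B(j) = j + 2*j² (B(j) = (j² + j²) + j = 2*j² + j = j + 2*j²)
1/((-79 + B(O(5, -2))) + 956) = 1/((-79 + 25*(1 + 2*25)) + 956) = 1/((-79 + 25*(1 + 50)) + 956) = 1/((-79 + 25*51) + 956) = 1/((-79 + 1275) + 956) = 1/(1196 + 956) = 1/2152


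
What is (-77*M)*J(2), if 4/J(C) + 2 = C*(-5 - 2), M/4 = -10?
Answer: -770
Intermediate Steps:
M = -40 (M = 4*(-10) = -40)
J(C) = 4/(-2 - 7*C) (J(C) = 4/(-2 + C*(-5 - 2)) = 4/(-2 + C*(-7)) = 4/(-2 - 7*C))
(-77*M)*J(2) = (-77*(-40))*(-4/(2 + 7*2)) = 3080*(-4/(2 + 14)) = 3080*(-4/16) = 3080*(-4*1/16) = 3080*(-¼) = -770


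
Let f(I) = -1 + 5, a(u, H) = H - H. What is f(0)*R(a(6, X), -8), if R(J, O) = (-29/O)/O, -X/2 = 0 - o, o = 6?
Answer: -29/16 ≈ -1.8125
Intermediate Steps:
X = 12 (X = -2*(0 - 1*6) = -2*(0 - 6) = -2*(-6) = 12)
a(u, H) = 0
f(I) = 4
R(J, O) = -29/O²
f(0)*R(a(6, X), -8) = 4*(-29/(-8)²) = 4*(-29*1/64) = 4*(-29/64) = -29/16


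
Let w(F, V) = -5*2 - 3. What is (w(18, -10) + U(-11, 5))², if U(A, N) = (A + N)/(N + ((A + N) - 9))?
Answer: 3844/25 ≈ 153.76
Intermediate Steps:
w(F, V) = -13 (w(F, V) = -10 - 3 = -13)
U(A, N) = (A + N)/(-9 + A + 2*N) (U(A, N) = (A + N)/(N + (-9 + A + N)) = (A + N)/(-9 + A + 2*N))
(w(18, -10) + U(-11, 5))² = (-13 + (-11 + 5)/(-9 - 11 + 2*5))² = (-13 - 6/(-9 - 11 + 10))² = (-13 - 6/(-10))² = (-13 - ⅒*(-6))² = (-13 + ⅗)² = (-62/5)² = 3844/25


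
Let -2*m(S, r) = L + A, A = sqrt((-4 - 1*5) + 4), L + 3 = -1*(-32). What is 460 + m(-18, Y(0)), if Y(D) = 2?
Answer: 891/2 - I*sqrt(5)/2 ≈ 445.5 - 1.118*I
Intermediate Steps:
L = 29 (L = -3 - 1*(-32) = -3 + 32 = 29)
A = I*sqrt(5) (A = sqrt((-4 - 5) + 4) = sqrt(-9 + 4) = sqrt(-5) = I*sqrt(5) ≈ 2.2361*I)
m(S, r) = -29/2 - I*sqrt(5)/2 (m(S, r) = -(29 + I*sqrt(5))/2 = -29/2 - I*sqrt(5)/2)
460 + m(-18, Y(0)) = 460 + (-29/2 - I*sqrt(5)/2) = 891/2 - I*sqrt(5)/2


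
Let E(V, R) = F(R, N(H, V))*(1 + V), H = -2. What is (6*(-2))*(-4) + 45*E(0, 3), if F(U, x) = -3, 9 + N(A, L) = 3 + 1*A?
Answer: -87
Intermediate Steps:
N(A, L) = -6 + A (N(A, L) = -9 + (3 + 1*A) = -9 + (3 + A) = -6 + A)
E(V, R) = -3 - 3*V (E(V, R) = -3*(1 + V) = -3 - 3*V)
(6*(-2))*(-4) + 45*E(0, 3) = (6*(-2))*(-4) + 45*(-3 - 3*0) = -12*(-4) + 45*(-3 + 0) = 48 + 45*(-3) = 48 - 135 = -87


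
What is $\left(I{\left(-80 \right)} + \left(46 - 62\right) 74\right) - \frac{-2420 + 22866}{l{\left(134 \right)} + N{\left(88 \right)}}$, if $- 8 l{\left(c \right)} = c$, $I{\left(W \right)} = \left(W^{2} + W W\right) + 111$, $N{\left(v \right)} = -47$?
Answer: $\frac{3072169}{255} \approx 12048.0$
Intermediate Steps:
$I{\left(W \right)} = 111 + 2 W^{2}$ ($I{\left(W \right)} = \left(W^{2} + W^{2}\right) + 111 = 2 W^{2} + 111 = 111 + 2 W^{2}$)
$l{\left(c \right)} = - \frac{c}{8}$
$\left(I{\left(-80 \right)} + \left(46 - 62\right) 74\right) - \frac{-2420 + 22866}{l{\left(134 \right)} + N{\left(88 \right)}} = \left(\left(111 + 2 \left(-80\right)^{2}\right) + \left(46 - 62\right) 74\right) - \frac{-2420 + 22866}{\left(- \frac{1}{8}\right) 134 - 47} = \left(\left(111 + 2 \cdot 6400\right) - 1184\right) - \frac{20446}{- \frac{67}{4} - 47} = \left(\left(111 + 12800\right) - 1184\right) - \frac{20446}{- \frac{255}{4}} = \left(12911 - 1184\right) - 20446 \left(- \frac{4}{255}\right) = 11727 - - \frac{81784}{255} = 11727 + \frac{81784}{255} = \frac{3072169}{255}$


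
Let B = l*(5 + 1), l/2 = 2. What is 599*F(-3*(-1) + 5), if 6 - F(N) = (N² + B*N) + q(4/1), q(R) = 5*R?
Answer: -161730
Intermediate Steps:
l = 4 (l = 2*2 = 4)
B = 24 (B = 4*(5 + 1) = 4*6 = 24)
F(N) = -14 - N² - 24*N (F(N) = 6 - ((N² + 24*N) + 5*(4/1)) = 6 - ((N² + 24*N) + 5*(4*1)) = 6 - ((N² + 24*N) + 5*4) = 6 - ((N² + 24*N) + 20) = 6 - (20 + N² + 24*N) = 6 + (-20 - N² - 24*N) = -14 - N² - 24*N)
599*F(-3*(-1) + 5) = 599*(-14 - (-3*(-1) + 5)² - 24*(-3*(-1) + 5)) = 599*(-14 - (3 + 5)² - 24*(3 + 5)) = 599*(-14 - 1*8² - 24*8) = 599*(-14 - 1*64 - 192) = 599*(-14 - 64 - 192) = 599*(-270) = -161730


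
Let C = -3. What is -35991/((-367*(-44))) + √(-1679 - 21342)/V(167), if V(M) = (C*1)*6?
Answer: -35991/16148 - I*√23021/18 ≈ -2.2288 - 8.4293*I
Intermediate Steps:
V(M) = -18 (V(M) = -3*1*6 = -3*6 = -18)
-35991/((-367*(-44))) + √(-1679 - 21342)/V(167) = -35991/((-367*(-44))) + √(-1679 - 21342)/(-18) = -35991/16148 + √(-23021)*(-1/18) = -35991*1/16148 + (I*√23021)*(-1/18) = -35991/16148 - I*√23021/18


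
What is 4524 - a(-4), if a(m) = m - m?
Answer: 4524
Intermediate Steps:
a(m) = 0
4524 - a(-4) = 4524 - 1*0 = 4524 + 0 = 4524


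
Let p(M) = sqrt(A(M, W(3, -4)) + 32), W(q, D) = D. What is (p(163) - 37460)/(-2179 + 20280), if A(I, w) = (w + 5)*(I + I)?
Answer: -37460/18101 + sqrt(358)/18101 ≈ -2.0685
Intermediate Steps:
A(I, w) = 2*I*(5 + w) (A(I, w) = (5 + w)*(2*I) = 2*I*(5 + w))
p(M) = sqrt(32 + 2*M) (p(M) = sqrt(2*M*(5 - 4) + 32) = sqrt(2*M*1 + 32) = sqrt(2*M + 32) = sqrt(32 + 2*M))
(p(163) - 37460)/(-2179 + 20280) = (sqrt(32 + 2*163) - 37460)/(-2179 + 20280) = (sqrt(32 + 326) - 37460)/18101 = (sqrt(358) - 37460)*(1/18101) = (-37460 + sqrt(358))*(1/18101) = -37460/18101 + sqrt(358)/18101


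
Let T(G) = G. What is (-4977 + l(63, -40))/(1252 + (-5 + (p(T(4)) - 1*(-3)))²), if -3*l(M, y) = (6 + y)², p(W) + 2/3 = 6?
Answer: -48261/11368 ≈ -4.2453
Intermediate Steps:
p(W) = 16/3 (p(W) = -⅔ + 6 = 16/3)
l(M, y) = -(6 + y)²/3
(-4977 + l(63, -40))/(1252 + (-5 + (p(T(4)) - 1*(-3)))²) = (-4977 - (6 - 40)²/3)/(1252 + (-5 + (16/3 - 1*(-3)))²) = (-4977 - ⅓*(-34)²)/(1252 + (-5 + (16/3 + 3))²) = (-4977 - ⅓*1156)/(1252 + (-5 + 25/3)²) = (-4977 - 1156/3)/(1252 + (10/3)²) = -16087/(3*(1252 + 100/9)) = -16087/(3*11368/9) = -16087/3*9/11368 = -48261/11368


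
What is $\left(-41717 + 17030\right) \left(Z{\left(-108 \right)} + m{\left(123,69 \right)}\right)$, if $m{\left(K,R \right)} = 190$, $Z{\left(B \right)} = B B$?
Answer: $-292639698$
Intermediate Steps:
$Z{\left(B \right)} = B^{2}$
$\left(-41717 + 17030\right) \left(Z{\left(-108 \right)} + m{\left(123,69 \right)}\right) = \left(-41717 + 17030\right) \left(\left(-108\right)^{2} + 190\right) = - 24687 \left(11664 + 190\right) = \left(-24687\right) 11854 = -292639698$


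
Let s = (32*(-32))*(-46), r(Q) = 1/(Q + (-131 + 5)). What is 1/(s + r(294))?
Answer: 168/7913473 ≈ 2.1230e-5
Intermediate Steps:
r(Q) = 1/(-126 + Q) (r(Q) = 1/(Q - 126) = 1/(-126 + Q))
s = 47104 (s = -1024*(-46) = 47104)
1/(s + r(294)) = 1/(47104 + 1/(-126 + 294)) = 1/(47104 + 1/168) = 1/(7913473/168) = 168/7913473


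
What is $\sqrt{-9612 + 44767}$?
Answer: $\sqrt{35155} \approx 187.5$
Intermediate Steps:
$\sqrt{-9612 + 44767} = \sqrt{35155}$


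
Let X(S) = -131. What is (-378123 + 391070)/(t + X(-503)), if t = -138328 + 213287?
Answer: 12947/74828 ≈ 0.17302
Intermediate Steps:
t = 74959
(-378123 + 391070)/(t + X(-503)) = (-378123 + 391070)/(74959 - 131) = 12947/74828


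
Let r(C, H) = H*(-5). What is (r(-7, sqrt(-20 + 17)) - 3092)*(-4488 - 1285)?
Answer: 17850116 + 28865*I*sqrt(3) ≈ 1.785e+7 + 49996.0*I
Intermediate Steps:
r(C, H) = -5*H
(r(-7, sqrt(-20 + 17)) - 3092)*(-4488 - 1285) = (-5*sqrt(-20 + 17) - 3092)*(-4488 - 1285) = (-5*I*sqrt(3) - 3092)*(-5773) = (-3092 - 5*I*sqrt(3))*(-5773) = 17850116 + 28865*I*sqrt(3)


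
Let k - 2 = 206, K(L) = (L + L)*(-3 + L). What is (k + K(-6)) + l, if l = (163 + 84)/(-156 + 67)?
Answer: 27877/89 ≈ 313.22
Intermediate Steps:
K(L) = 2*L*(-3 + L) (K(L) = (2*L)*(-3 + L) = 2*L*(-3 + L))
l = -247/89 (l = 247/(-89) = 247*(-1/89) = -247/89 ≈ -2.7753)
k = 208 (k = 2 + 206 = 208)
(k + K(-6)) + l = (208 + 2*(-6)*(-3 - 6)) - 247/89 = (208 + 2*(-6)*(-9)) - 247/89 = (208 + 108) - 247/89 = 316 - 247/89 = 27877/89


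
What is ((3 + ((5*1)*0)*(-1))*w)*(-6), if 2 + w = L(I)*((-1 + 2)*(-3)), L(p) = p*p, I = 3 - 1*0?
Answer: 522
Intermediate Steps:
I = 3 (I = 3 + 0 = 3)
L(p) = p²
w = -29 (w = -2 + 3²*((-1 + 2)*(-3)) = -2 + 9*(1*(-3)) = -2 + 9*(-3) = -2 - 27 = -29)
((3 + ((5*1)*0)*(-1))*w)*(-6) = ((3 + ((5*1)*0)*(-1))*(-29))*(-6) = ((3 + (5*0)*(-1))*(-29))*(-6) = ((3 + 0*(-1))*(-29))*(-6) = ((3 + 0)*(-29))*(-6) = (3*(-29))*(-6) = -87*(-6) = 522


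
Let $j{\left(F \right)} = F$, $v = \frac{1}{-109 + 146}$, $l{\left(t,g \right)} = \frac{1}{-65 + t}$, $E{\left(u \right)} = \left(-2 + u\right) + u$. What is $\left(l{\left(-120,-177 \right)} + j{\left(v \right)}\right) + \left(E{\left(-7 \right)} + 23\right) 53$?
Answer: $\frac{68639}{185} \approx 371.02$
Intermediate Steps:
$E{\left(u \right)} = -2 + 2 u$
$v = \frac{1}{37} \approx 0.027027$
$\left(l{\left(-120,-177 \right)} + j{\left(v \right)}\right) + \left(E{\left(-7 \right)} + 23\right) 53 = \left(\frac{1}{-65 - 120} + \frac{1}{37}\right) + \left(\left(-2 + 2 \left(-7\right)\right) + 23\right) 53 = \left(\frac{1}{-185} + \frac{1}{37}\right) + \left(\left(-2 - 14\right) + 23\right) 53 = \left(- \frac{1}{185} + \frac{1}{37}\right) + \left(-16 + 23\right) 53 = \frac{4}{185} + 7 \cdot 53 = \frac{4}{185} + 371 = \frac{68639}{185}$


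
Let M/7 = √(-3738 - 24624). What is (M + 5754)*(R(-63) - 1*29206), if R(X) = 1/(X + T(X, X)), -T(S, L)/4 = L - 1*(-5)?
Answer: -28400668002/169 - 34550691*I*√28362/169 ≈ -1.6805e+8 - 3.443e+7*I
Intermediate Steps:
T(S, L) = -20 - 4*L (T(S, L) = -4*(L - 1*(-5)) = -4*(L + 5) = -4*(5 + L) = -20 - 4*L)
M = 7*I*√28362 (M = 7*√(-3738 - 24624) = 7*√(-28362) = 7*(I*√28362) = 7*I*√28362 ≈ 1178.9*I)
R(X) = 1/(-20 - 3*X) (R(X) = 1/(X + (-20 - 4*X)) = 1/(-20 - 3*X))
(M + 5754)*(R(-63) - 1*29206) = (7*I*√28362 + 5754)*(-1/(20 + 3*(-63)) - 1*29206) = (5754 + 7*I*√28362)*(-1/(20 - 189) - 29206) = (5754 + 7*I*√28362)*(-1/(-169) - 29206) = (5754 + 7*I*√28362)*(-1*(-1/169) - 29206) = (5754 + 7*I*√28362)*(1/169 - 29206) = (5754 + 7*I*√28362)*(-4935813/169) = -28400668002/169 - 34550691*I*√28362/169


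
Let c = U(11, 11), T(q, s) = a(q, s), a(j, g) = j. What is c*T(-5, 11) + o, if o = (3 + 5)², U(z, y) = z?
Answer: 9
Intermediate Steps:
T(q, s) = q
c = 11
o = 64 (o = 8² = 64)
c*T(-5, 11) + o = 11*(-5) + 64 = -55 + 64 = 9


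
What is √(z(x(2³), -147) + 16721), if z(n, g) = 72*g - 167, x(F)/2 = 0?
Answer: √5970 ≈ 77.266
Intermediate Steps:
x(F) = 0 (x(F) = 2*0 = 0)
z(n, g) = -167 + 72*g
√(z(x(2³), -147) + 16721) = √((-167 + 72*(-147)) + 16721) = √((-167 - 10584) + 16721) = √(-10751 + 16721) = √5970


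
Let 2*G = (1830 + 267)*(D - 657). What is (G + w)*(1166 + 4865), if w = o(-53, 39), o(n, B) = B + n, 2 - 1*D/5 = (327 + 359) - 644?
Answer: -10838653867/2 ≈ -5.4193e+9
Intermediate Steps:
D = -200 (D = 10 - 5*((327 + 359) - 644) = 10 - 5*(686 - 644) = 10 - 5*42 = 10 - 210 = -200)
w = -14 (w = 39 - 53 = -14)
G = -1797129/2 (G = ((1830 + 267)*(-200 - 657))/2 = (2097*(-857))/2 = (½)*(-1797129) = -1797129/2 ≈ -8.9856e+5)
(G + w)*(1166 + 4865) = (-1797129/2 - 14)*(1166 + 4865) = -1797157/2*6031 = -10838653867/2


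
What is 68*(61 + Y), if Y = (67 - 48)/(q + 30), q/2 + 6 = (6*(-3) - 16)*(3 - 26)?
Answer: 3281714/791 ≈ 4148.8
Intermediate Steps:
q = 1552 (q = -12 + 2*((6*(-3) - 16)*(3 - 26)) = -12 + 2*((-18 - 16)*(-23)) = -12 + 2*(-34*(-23)) = -12 + 2*782 = -12 + 1564 = 1552)
Y = 19/1582 (Y = (67 - 48)/(1552 + 30) = 19/1582 ≈ 0.012010)
68*(61 + Y) = 68*(61 + 19/1582) = 68*(96521/1582) = 3281714/791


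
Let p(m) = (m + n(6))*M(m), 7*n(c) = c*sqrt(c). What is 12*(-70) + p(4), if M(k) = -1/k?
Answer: -841 - 3*sqrt(6)/14 ≈ -841.53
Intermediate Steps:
n(c) = c**(3/2)/7 (n(c) = (c*sqrt(c))/7 = c**(3/2)/7)
p(m) = -(m + 6*sqrt(6)/7)/m (p(m) = (m + 6**(3/2)/7)*(-1/m) = (m + (6*sqrt(6))/7)*(-1/m) = (m + 6*sqrt(6)/7)*(-1/m) = -(m + 6*sqrt(6)/7)/m)
12*(-70) + p(4) = 12*(-70) + (-1*4 - 6*sqrt(6)/7)/4 = -840 + (-4 - 6*sqrt(6)/7)/4 = -840 + (-1 - 3*sqrt(6)/14) = -841 - 3*sqrt(6)/14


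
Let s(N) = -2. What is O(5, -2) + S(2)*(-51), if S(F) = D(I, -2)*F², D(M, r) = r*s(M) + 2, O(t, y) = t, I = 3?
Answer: -1219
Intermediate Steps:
D(M, r) = 2 - 2*r (D(M, r) = r*(-2) + 2 = -2*r + 2 = 2 - 2*r)
S(F) = 6*F² (S(F) = (2 - 2*(-2))*F² = (2 + 4)*F² = 6*F²)
O(5, -2) + S(2)*(-51) = 5 + (6*2²)*(-51) = 5 + (6*4)*(-51) = 5 + 24*(-51) = 5 - 1224 = -1219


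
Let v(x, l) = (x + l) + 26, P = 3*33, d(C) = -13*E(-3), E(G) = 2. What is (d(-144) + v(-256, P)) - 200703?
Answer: -200860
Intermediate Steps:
d(C) = -26 (d(C) = -13*2 = -26)
P = 99
v(x, l) = 26 + l + x (v(x, l) = (l + x) + 26 = 26 + l + x)
(d(-144) + v(-256, P)) - 200703 = (-26 + (26 + 99 - 256)) - 200703 = (-26 - 131) - 200703 = -157 - 200703 = -200860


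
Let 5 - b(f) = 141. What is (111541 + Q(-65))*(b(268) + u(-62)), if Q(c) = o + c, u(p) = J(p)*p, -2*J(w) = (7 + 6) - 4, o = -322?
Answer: 15895022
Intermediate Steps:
b(f) = -136 (b(f) = 5 - 1*141 = 5 - 141 = -136)
J(w) = -9/2 (J(w) = -((7 + 6) - 4)/2 = -(13 - 4)/2 = -1/2*9 = -9/2)
u(p) = -9*p/2
Q(c) = -322 + c
(111541 + Q(-65))*(b(268) + u(-62)) = (111541 + (-322 - 65))*(-136 - 9/2*(-62)) = (111541 - 387)*(-136 + 279) = 111154*143 = 15895022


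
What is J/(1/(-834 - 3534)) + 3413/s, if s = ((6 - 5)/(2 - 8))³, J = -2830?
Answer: 11624232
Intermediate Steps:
s = -1/216 (s = (1/(-6))³ = (1*(-⅙))³ = (-⅙)³ = -1/216 ≈ -0.0046296)
J/(1/(-834 - 3534)) + 3413/s = -2830/(1/(-834 - 3534)) + 3413/(-1/216) = -2830/(1/(-4368)) + 3413*(-216) = -2830/(-1/4368) - 737208 = -2830*(-4368) - 737208 = 12361440 - 737208 = 11624232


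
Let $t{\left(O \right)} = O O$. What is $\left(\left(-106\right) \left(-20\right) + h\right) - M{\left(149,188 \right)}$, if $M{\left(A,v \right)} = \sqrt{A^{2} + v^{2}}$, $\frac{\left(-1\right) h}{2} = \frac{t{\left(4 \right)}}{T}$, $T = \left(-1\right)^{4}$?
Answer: $2088 - \sqrt{57545} \approx 1848.1$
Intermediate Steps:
$t{\left(O \right)} = O^{2}$
$T = 1$
$h = -32$ ($h = - 2 \frac{4^{2}}{1} = - 2 \cdot 16 \cdot 1 = \left(-2\right) 16 = -32$)
$\left(\left(-106\right) \left(-20\right) + h\right) - M{\left(149,188 \right)} = \left(\left(-106\right) \left(-20\right) - 32\right) - \sqrt{149^{2} + 188^{2}} = \left(2120 - 32\right) - \sqrt{22201 + 35344} = 2088 - \sqrt{57545}$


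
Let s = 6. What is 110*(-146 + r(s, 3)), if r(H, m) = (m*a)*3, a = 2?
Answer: -14080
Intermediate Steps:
r(H, m) = 6*m (r(H, m) = (m*2)*3 = (2*m)*3 = 6*m)
110*(-146 + r(s, 3)) = 110*(-146 + 6*3) = 110*(-146 + 18) = 110*(-128) = -14080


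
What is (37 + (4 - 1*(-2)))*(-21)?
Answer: -903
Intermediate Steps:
(37 + (4 - 1*(-2)))*(-21) = (37 + (4 + 2))*(-21) = (37 + 6)*(-21) = 43*(-21) = -903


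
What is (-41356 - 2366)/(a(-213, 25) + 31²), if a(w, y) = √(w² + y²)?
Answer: -666934/13929 + 694*√45994/13929 ≈ -37.196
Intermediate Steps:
(-41356 - 2366)/(a(-213, 25) + 31²) = (-41356 - 2366)/(√((-213)² + 25²) + 31²) = -43722/(√(45369 + 625) + 961) = -43722/(√45994 + 961) = -43722/(961 + √45994)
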